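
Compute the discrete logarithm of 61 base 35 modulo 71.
41

Baby-step giant-step with step n = ⌈√71⌉ = 9.
Baby steps 35^j mod 71 (j:value) for j=0..8: 0:1, 1:35, 2:18, 3:62, 4:40, 5:51, 6:10, 7:66, 8:38.
Giant-step multiplier: 35^(-9) ≡ 35^(70-9) = 35^61 ≡ 56 (mod 71).
Giant steps γ_i = 61·56^i mod 71: γ_0=61, γ_1=8, γ_2=22, γ_3=25, γ_4=51 (in table at j=5).
x = i·n + j = 4·9 + 5 = 41.
Check: 35^41 ≡ 61 (mod 71).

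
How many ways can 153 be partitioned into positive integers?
54770336324

p(n) counts ways to write n as a sum of positive integers (order ignored).
Euler's pentagonal recurrence: p(k) = p(k-1) + p(k-2) - p(k-5) - p(k-7) + p(k-12) + p(k-15) - ... (offsets j(3j∓1)/2, signs ++--, p(0)=1, p(<0)=0).
DP table for k = 0..152: p(0)=1, p(1)=1, p(2)=2, p(3)=3, p(4)=5, p(5)=7, p(6)=11, p(7)=15, p(8)=22, p(9)=30, p(10)=42, p(11)=56, p(12)=77, p(13)=101, p(14)=135, p(15)=176, p(16)=231, p(17)=297, p(18)=385, p(19)=490, p(20)=627, p(21)=792, p(22)=1002, p(23)=1255, p(24)=1575, p(25)=1958, p(26)=2436, p(27)=3010, p(28)=3718, p(29)=4565, p(30)=5604, p(31)=6842, p(32)=8349, p(33)=10143, p(34)=12310, p(35)=14883, p(36)=17977, p(37)=21637, p(38)=26015, p(39)=31185, p(40)=37338, p(41)=44583, p(42)=53174, p(43)=63261, p(44)=75175, p(45)=89134, p(46)=105558, p(47)=124754, p(48)=147273, p(49)=173525, p(50)=204226, p(51)=239943, p(52)=281589, p(53)=329931, p(54)=386155, p(55)=451276, p(56)=526823, p(57)=614154, p(58)=715220, p(59)=831820, p(60)=966467, p(61)=1121505, p(62)=1300156, p(63)=1505499, p(64)=1741630, p(65)=2012558, p(66)=2323520, p(67)=2679689, p(68)=3087735, p(69)=3554345, p(70)=4087968, p(71)=4697205, p(72)=5392783, p(73)=6185689, p(74)=7089500, p(75)=8118264, p(76)=9289091, p(77)=10619863, p(78)=12132164, p(79)=13848650, p(80)=15796476, p(81)=18004327, p(82)=20506255, p(83)=23338469, p(84)=26543660, p(85)=30167357, p(86)=34262962, p(87)=38887673, p(88)=44108109, p(89)=49995925, p(90)=56634173, p(91)=64112359, p(92)=72533807, p(93)=82010177, p(94)=92669720, p(95)=104651419, p(96)=118114304, p(97)=133230930, p(98)=150198136, p(99)=169229875, p(100)=190569292, p(101)=214481126, p(102)=241265379, p(103)=271248950, p(104)=304801365, p(105)=342325709, p(106)=384276336, p(107)=431149389, p(108)=483502844, p(109)=541946240, p(110)=607163746, p(111)=679903203, p(112)=761002156, p(113)=851376628, p(114)=952050665, p(115)=1064144451, p(116)=1188908248, p(117)=1327710076, p(118)=1482074143, p(119)=1653668665, p(120)=1844349560, p(121)=2056148051, p(122)=2291320912, p(123)=2552338241, p(124)=2841940500, p(125)=3163127352, p(126)=3519222692, p(127)=3913864295, p(128)=4351078600, p(129)=4835271870, p(130)=5371315400, p(131)=5964539504, p(132)=6620830889, p(133)=7346629512, p(134)=8149040695, p(135)=9035836076, p(136)=10015581680, p(137)=11097645016, p(138)=12292341831, p(139)=13610949895, p(140)=15065878135, p(141)=16670689208, p(142)=18440293320, p(143)=20390982757, p(144)=22540654445, p(145)=24908858009, p(146)=27517052599, p(147)=30388671978, p(148)=33549419497, p(149)=37027355200, p(150)=40853235313, p(151)=45060624582, p(152)=49686288421.
Final step: p(153) = p(152) + p(151) - p(148) - p(146) + p(141) + p(138) - p(131) - p(127) + p(118) + p(113) - p(102) - p(96) + p(83) + p(76) - p(61) - p(53) + p(36) + p(27) - p(8)
= 49686288421 + 45060624582 - 33549419497 - 27517052599 + 16670689208 + 12292341831 - 5964539504 - 3913864295 + 1482074143 + 851376628 - 241265379 - 118114304 + 23338469 + 9289091 - 1121505 - 329931 + 17977 + 3010 - 22
= 54770336324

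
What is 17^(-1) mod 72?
17

gcd(17, 72) = 1, so the inverse exists.
Extended Euclidean algorithm on (72, 17):
72 = 4 × 17 + 4  ⟹  4 = (1)·72 + (-4)·17
17 = 4 × 4 + 1  ⟹  1 = (-4)·72 + (17)·17
So (17)·17 ≡ 1 (mod 72), i.e. 17^(-1) ≡ 17 (mod 72).
Check: 17 × 17 = 289 ≡ 1 (mod 72)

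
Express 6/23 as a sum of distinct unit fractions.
1/4 + 1/92

Greedy algorithm:
6/23: ceiling(23/6) = 4, use 1/4
1/92: ceiling(92/1) = 92, use 1/92
Result: 6/23 = 1/4 + 1/92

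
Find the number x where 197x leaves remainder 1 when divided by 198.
197

gcd(197, 198) = 1, so the inverse exists.
Extended Euclidean algorithm on (198, 197):
198 = 1 × 197 + 1  ⟹  1 = (1)·198 + (-1)·197
So (-1)·197 ≡ 1 (mod 198), i.e. 197^(-1) ≡ -1 ≡ 197 (mod 198).
Check: 197 × 197 = 38809 ≡ 1 (mod 198)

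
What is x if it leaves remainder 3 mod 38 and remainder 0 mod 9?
117

Using Chinese Remainder Theorem:
M = 38 × 9 = 342
M1 = 9, M2 = 38
y1 = 9^(-1) mod 38 = 17
y2 = 38^(-1) mod 9 = 5
x = (3×9×17 + 0×38×5) mod 342 = 117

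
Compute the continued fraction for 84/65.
[1; 3, 2, 2, 1, 2]

Euclidean algorithm steps:
84 = 1 × 65 + 19
65 = 3 × 19 + 8
19 = 2 × 8 + 3
8 = 2 × 3 + 2
3 = 1 × 2 + 1
2 = 2 × 1 + 0
Continued fraction: [1; 3, 2, 2, 1, 2]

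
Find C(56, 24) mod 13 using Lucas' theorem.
0

Using Lucas' theorem:
Write n=56 and k=24 in base 13:
n in base 13: [4, 4]
k in base 13: [1, 11]
C(56,24) mod 13 = ∏ C(n_i, k_i) mod 13
Digit binomials (mod 13): C(4,1) = 4; C(4,11) = 0 (k_i > n_i)
Product: 4 × 0 = 0 ≡ 0 (mod 13)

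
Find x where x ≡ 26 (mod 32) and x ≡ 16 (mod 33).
346

Using Chinese Remainder Theorem:
M = 32 × 33 = 1056
M1 = 33, M2 = 32
y1 = 33^(-1) mod 32 = 1
y2 = 32^(-1) mod 33 = 32
x = (26×33×1 + 16×32×32) mod 1056 = 346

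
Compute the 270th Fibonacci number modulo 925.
885

Matrix identity: Q^n = [[F_(n+1), F_n], [F_n, F_(n-1)]] with Q = [[1,1],[1,0]].
n = 270 = 100001110₂. Square-and-multiply, entries mod 925:
Q^1 = [[1,1],[1,0]]
Q^2 = (Q^1)² = [[2,1],[1,1]]
Q^4 = (Q^2)² = [[5,3],[3,2]]
Q^8 = (Q^4)² = [[34,21],[21,13]]
Q^16 = (Q^8)² = [[672,62],[62,610]]
Q^33 = (Q^16)²·Q = [[262,328],[328,859]]
Q^67 = (Q^33)²·Q = [[16,478],[478,463]]
Q^135 = (Q^67)²·Q = [[752,265],[265,487]]
Q^270 = (Q^135)² = [[254,885],[885,294]]
F_270 mod 925 = Q^270[0][1] = 885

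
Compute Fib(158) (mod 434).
83

Matrix identity: Q^n = [[F_(n+1), F_n], [F_n, F_(n-1)]] with Q = [[1,1],[1,0]].
n = 158 = 10011110₂. Square-and-multiply, entries mod 434:
Q^1 = [[1,1],[1,0]]
Q^2 = (Q^1)² = [[2,1],[1,1]]
Q^4 = (Q^2)² = [[5,3],[3,2]]
Q^9 = (Q^4)²·Q = [[55,34],[34,21]]
Q^19 = (Q^9)²·Q = [[255,275],[275,414]]
Q^39 = (Q^19)²·Q = [[427,34],[34,393]]
Q^79 = (Q^39)²·Q = [[7,337],[337,104]]
Q^158 = (Q^79)² = [[344,83],[83,261]]
F_158 mod 434 = Q^158[0][1] = 83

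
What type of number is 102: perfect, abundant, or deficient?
abundant

Proper divisors of 102: sum = 1 + 2 + 3 + 6 + 17 + 34 + 51 = 114
Since 114 > 102, 102 is abundant.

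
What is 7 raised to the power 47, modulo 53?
9

Repeated squaring. Binary of 47 = 101111.
7^1 ≡ 7 (mod 53); 7^2 ≡ 49 (mod 53); 7^4 ≡ 16 (mod 53); 7^8 ≡ 44 (mod 53); 7^16 ≡ 28 (mod 53); 7^32 ≡ 42 (mod 53)
7^47 = 7^1 × 7^2 × 7^4 × 7^8 × 7^32 ≡ 9 (mod 53)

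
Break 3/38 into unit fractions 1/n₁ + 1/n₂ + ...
1/13 + 1/494

Greedy algorithm:
3/38: ceiling(38/3) = 13, use 1/13
1/494: ceiling(494/1) = 494, use 1/494
Result: 3/38 = 1/13 + 1/494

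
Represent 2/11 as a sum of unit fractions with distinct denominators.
1/6 + 1/66

Greedy algorithm:
2/11: ceiling(11/2) = 6, use 1/6
1/66: ceiling(66/1) = 66, use 1/66
Result: 2/11 = 1/6 + 1/66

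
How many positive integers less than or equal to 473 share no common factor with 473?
420

473 = 11 × 43
φ(n) = n × ∏(1 - 1/p) for each prime p dividing n
φ(473) = 473 × (1 - 1/11) × (1 - 1/43) = 420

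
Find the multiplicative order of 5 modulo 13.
4

13 is prime, so ord(5) divides φ(13) = 12.
Divisors of 12: 1, 2, 3, 4, 6, 12.
Repeated squaring: 5^1 ≡ 5, 5^2 ≡ 12, 5^4 ≡ 1, 5^8 ≡ 1 (mod 13).
Test 5^d mod 13 for each divisor d in increasing order:
5^1 ≡ 5
5^2 ≡ 12
5^3 = 5^2·5^1 ≡ 8
5^4 ≡ 1  ← first divisor giving 1
The order is 4.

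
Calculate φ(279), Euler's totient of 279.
180

279 = 3^2 × 31
φ(n) = n × ∏(1 - 1/p) for each prime p dividing n
φ(279) = 279 × (1 - 1/3) × (1 - 1/31) = 180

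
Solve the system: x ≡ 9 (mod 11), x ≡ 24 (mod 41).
229

Using Chinese Remainder Theorem:
M = 11 × 41 = 451
M1 = 41, M2 = 11
y1 = 41^(-1) mod 11 = 7
y2 = 11^(-1) mod 41 = 15
x = (9×41×7 + 24×11×15) mod 451 = 229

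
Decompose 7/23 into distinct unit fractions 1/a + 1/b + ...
1/4 + 1/19 + 1/583 + 1/1019084

Greedy algorithm:
7/23: ceiling(23/7) = 4, use 1/4
5/92: ceiling(92/5) = 19, use 1/19
3/1748: ceiling(1748/3) = 583, use 1/583
1/1019084: ceiling(1019084/1) = 1019084, use 1/1019084
Result: 7/23 = 1/4 + 1/19 + 1/583 + 1/1019084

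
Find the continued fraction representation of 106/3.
[35; 3]

Euclidean algorithm steps:
106 = 35 × 3 + 1
3 = 3 × 1 + 0
Continued fraction: [35; 3]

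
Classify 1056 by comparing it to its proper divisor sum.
abundant

Proper divisors of 1056: sum = 1 + 2 + 3 + 4 + 6 + 8 + 11 + 12 + ... + 176 + 264 + 352 + 528 (23 divisors) = 1968
Since 1968 > 1056, 1056 is abundant.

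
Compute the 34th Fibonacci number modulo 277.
11

Matrix identity: Q^n = [[F_(n+1), F_n], [F_n, F_(n-1)]] with Q = [[1,1],[1,0]].
n = 34 = 100010₂. Square-and-multiply, entries mod 277:
Q^1 = [[1,1],[1,0]]
Q^2 = (Q^1)² = [[2,1],[1,1]]
Q^4 = (Q^2)² = [[5,3],[3,2]]
Q^8 = (Q^4)² = [[34,21],[21,13]]
Q^17 = (Q^8)²·Q = [[91,212],[212,156]]
Q^34 = (Q^17)² = [[41,11],[11,30]]
F_34 mod 277 = Q^34[0][1] = 11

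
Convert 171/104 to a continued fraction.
[1; 1, 1, 1, 4, 3, 2]

Euclidean algorithm steps:
171 = 1 × 104 + 67
104 = 1 × 67 + 37
67 = 1 × 37 + 30
37 = 1 × 30 + 7
30 = 4 × 7 + 2
7 = 3 × 2 + 1
2 = 2 × 1 + 0
Continued fraction: [1; 1, 1, 1, 4, 3, 2]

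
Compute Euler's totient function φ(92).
44

92 = 2^2 × 23
φ(n) = n × ∏(1 - 1/p) for each prime p dividing n
φ(92) = 92 × (1 - 1/2) × (1 - 1/23) = 44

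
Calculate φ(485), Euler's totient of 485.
384

485 = 5 × 97
φ(n) = n × ∏(1 - 1/p) for each prime p dividing n
φ(485) = 485 × (1 - 1/5) × (1 - 1/97) = 384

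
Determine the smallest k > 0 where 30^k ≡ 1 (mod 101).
50

101 is prime, so ord(30) divides φ(101) = 100.
Divisors of 100: 1, 2, 4, 5, 10, 20, 25, 50, 100.
Repeated squaring: 30^1 ≡ 30, 30^2 ≡ 92, 30^4 ≡ 81, 30^8 ≡ 97, 30^16 ≡ 16, 30^32 ≡ 54, 30^64 ≡ 88 (mod 101).
Test 30^d mod 101 for each divisor d in increasing order:
30^1 ≡ 30
30^2 ≡ 92
30^4 ≡ 81
30^5 = 30^4·30^1 ≡ 6
30^10 = 30^8·30^2 ≡ 36
30^20 = 30^16·30^4 ≡ 84
30^25 = 30^16·30^8·30^1 ≡ 100
30^50 = 30^32·30^16·30^2 ≡ 1  ← first divisor giving 1
The order is 50.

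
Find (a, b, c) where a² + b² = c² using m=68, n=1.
(4623, 136, 4625)

Euclid's formula: a = m² - n², b = 2mn, c = m² + n²
m = 68, n = 1
a = 68² - 1² = 4624 - 1 = 4623
b = 2 × 68 × 1 = 136
c = 68² + 1² = 4624 + 1 = 4625
Verification: 4623² + 136² = 21372129 + 18496 = 21390625 = 4625² ✓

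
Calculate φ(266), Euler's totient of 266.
108

266 = 2 × 7 × 19
φ(n) = n × ∏(1 - 1/p) for each prime p dividing n
φ(266) = 266 × (1 - 1/2) × (1 - 1/7) × (1 - 1/19) = 108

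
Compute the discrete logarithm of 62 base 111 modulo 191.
109

Baby-step giant-step with step n = ⌈√191⌉ = 14.
Baby steps 111^j mod 191 (j:value) for j=0..13: 0:1, 1:111, 2:97, 3:71, 4:50, 5:11, 6:75, 7:112, 8:17, 9:168, 10:121, 11:61, 12:86, 13:187.
Giant-step multiplier: 111^(-14) ≡ 111^(190-14) = 111^176 ≡ 77 (mod 191).
Giant steps γ_i = 62·77^i mod 191: γ_0=62, γ_1=190, γ_2=114, γ_3=183, γ_4=148, γ_5=127, γ_6=38, γ_7=61 (in table at j=11).
x = i·n + j = 7·14 + 11 = 109.
Check: 111^109 ≡ 62 (mod 191).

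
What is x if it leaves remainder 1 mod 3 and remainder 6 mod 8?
22

Using Chinese Remainder Theorem:
M = 3 × 8 = 24
M1 = 8, M2 = 3
y1 = 8^(-1) mod 3 = 2
y2 = 3^(-1) mod 8 = 3
x = (1×8×2 + 6×3×3) mod 24 = 22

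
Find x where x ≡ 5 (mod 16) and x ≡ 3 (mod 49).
101

Using Chinese Remainder Theorem:
M = 16 × 49 = 784
M1 = 49, M2 = 16
y1 = 49^(-1) mod 16 = 1
y2 = 16^(-1) mod 49 = 46
x = (5×49×1 + 3×16×46) mod 784 = 101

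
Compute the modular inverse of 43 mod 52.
23

gcd(43, 52) = 1, so the inverse exists.
Extended Euclidean algorithm on (52, 43):
52 = 1 × 43 + 9  ⟹  9 = (1)·52 + (-1)·43
43 = 4 × 9 + 7  ⟹  7 = (-4)·52 + (5)·43
9 = 1 × 7 + 2  ⟹  2 = (5)·52 + (-6)·43
7 = 3 × 2 + 1  ⟹  1 = (-19)·52 + (23)·43
So (23)·43 ≡ 1 (mod 52), i.e. 43^(-1) ≡ 23 (mod 52).
Check: 43 × 23 = 989 ≡ 1 (mod 52)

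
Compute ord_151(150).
2

151 is prime, so ord(150) divides φ(151) = 150.
Divisors of 150: 1, 2, 3, 5, 6, 10, 15, 25, 30, 50, 75, 150.
Repeated squaring: 150^1 ≡ 150, 150^2 ≡ 1, 150^4 ≡ 1, 150^8 ≡ 1, 150^16 ≡ 1, 150^32 ≡ 1, 150^64 ≡ 1, 150^128 ≡ 1 (mod 151).
Test 150^d mod 151 for each divisor d in increasing order:
150^1 ≡ 150
150^2 ≡ 1  ← first divisor giving 1
The order is 2.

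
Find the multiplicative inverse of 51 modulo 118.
81

gcd(51, 118) = 1, so the inverse exists.
Extended Euclidean algorithm on (118, 51):
118 = 2 × 51 + 16  ⟹  16 = (1)·118 + (-2)·51
51 = 3 × 16 + 3  ⟹  3 = (-3)·118 + (7)·51
16 = 5 × 3 + 1  ⟹  1 = (16)·118 + (-37)·51
So (-37)·51 ≡ 1 (mod 118), i.e. 51^(-1) ≡ -37 ≡ 81 (mod 118).
Check: 51 × 81 = 4131 ≡ 1 (mod 118)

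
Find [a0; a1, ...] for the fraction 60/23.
[2; 1, 1, 1, 1, 4]

Euclidean algorithm steps:
60 = 2 × 23 + 14
23 = 1 × 14 + 9
14 = 1 × 9 + 5
9 = 1 × 5 + 4
5 = 1 × 4 + 1
4 = 4 × 1 + 0
Continued fraction: [2; 1, 1, 1, 1, 4]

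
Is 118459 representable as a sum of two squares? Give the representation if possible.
Not possible

Factorization: 118459 = 11^3 × 89
By Fermat: n is sum of two squares iff every prime p ≡ 3 (mod 4) appears to even power.
Prime(s) ≡ 3 (mod 4) with odd exponent: [(11, 3)]
Therefore 118459 cannot be expressed as a² + b².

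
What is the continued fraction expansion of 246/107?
[2; 3, 2, 1, 10]

Euclidean algorithm steps:
246 = 2 × 107 + 32
107 = 3 × 32 + 11
32 = 2 × 11 + 10
11 = 1 × 10 + 1
10 = 10 × 1 + 0
Continued fraction: [2; 3, 2, 1, 10]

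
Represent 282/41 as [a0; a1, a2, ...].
[6; 1, 7, 5]

Euclidean algorithm steps:
282 = 6 × 41 + 36
41 = 1 × 36 + 5
36 = 7 × 5 + 1
5 = 5 × 1 + 0
Continued fraction: [6; 1, 7, 5]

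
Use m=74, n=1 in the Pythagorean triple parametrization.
(5475, 148, 5477)

Euclid's formula: a = m² - n², b = 2mn, c = m² + n²
m = 74, n = 1
a = 74² - 1² = 5476 - 1 = 5475
b = 2 × 74 × 1 = 148
c = 74² + 1² = 5476 + 1 = 5477
Verification: 5475² + 148² = 29975625 + 21904 = 29997529 = 5477² ✓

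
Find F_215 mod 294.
181

Matrix identity: Q^n = [[F_(n+1), F_n], [F_n, F_(n-1)]] with Q = [[1,1],[1,0]].
n = 215 = 11010111₂. Square-and-multiply, entries mod 294:
Q^1 = [[1,1],[1,0]]
Q^3 = (Q^1)²·Q = [[3,2],[2,1]]
Q^6 = (Q^3)² = [[13,8],[8,5]]
Q^13 = (Q^6)²·Q = [[83,233],[233,144]]
Q^26 = (Q^13)² = [[26,265],[265,55]]
Q^53 = (Q^26)²·Q = [[50,47],[47,3]]
Q^107 = (Q^53)²·Q = [[144,5],[5,139]]
Q^215 = (Q^107)²·Q = [[126,181],[181,239]]
F_215 mod 294 = Q^215[0][1] = 181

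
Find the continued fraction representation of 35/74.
[0; 2, 8, 1, 3]

Euclidean algorithm steps:
35 = 0 × 74 + 35
74 = 2 × 35 + 4
35 = 8 × 4 + 3
4 = 1 × 3 + 1
3 = 3 × 1 + 0
Continued fraction: [0; 2, 8, 1, 3]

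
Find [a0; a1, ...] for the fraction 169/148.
[1; 7, 21]

Euclidean algorithm steps:
169 = 1 × 148 + 21
148 = 7 × 21 + 1
21 = 21 × 1 + 0
Continued fraction: [1; 7, 21]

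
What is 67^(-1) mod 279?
25

gcd(67, 279) = 1, so the inverse exists.
Extended Euclidean algorithm on (279, 67):
279 = 4 × 67 + 11  ⟹  11 = (1)·279 + (-4)·67
67 = 6 × 11 + 1  ⟹  1 = (-6)·279 + (25)·67
So (25)·67 ≡ 1 (mod 279), i.e. 67^(-1) ≡ 25 (mod 279).
Check: 67 × 25 = 1675 ≡ 1 (mod 279)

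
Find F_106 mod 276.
55

Matrix identity: Q^n = [[F_(n+1), F_n], [F_n, F_(n-1)]] with Q = [[1,1],[1,0]].
n = 106 = 1101010₂. Square-and-multiply, entries mod 276:
Q^1 = [[1,1],[1,0]]
Q^3 = (Q^1)²·Q = [[3,2],[2,1]]
Q^6 = (Q^3)² = [[13,8],[8,5]]
Q^13 = (Q^6)²·Q = [[101,233],[233,144]]
Q^26 = (Q^13)² = [[182,229],[229,229]]
Q^53 = (Q^26)²·Q = [[8,5],[5,3]]
Q^106 = (Q^53)² = [[89,55],[55,34]]
F_106 mod 276 = Q^106[0][1] = 55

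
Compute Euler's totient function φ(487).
486

487 = 487
φ(n) = n × ∏(1 - 1/p) for each prime p dividing n
φ(487) = 487 × (1 - 1/487) = 486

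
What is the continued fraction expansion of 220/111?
[1; 1, 54, 2]

Euclidean algorithm steps:
220 = 1 × 111 + 109
111 = 1 × 109 + 2
109 = 54 × 2 + 1
2 = 2 × 1 + 0
Continued fraction: [1; 1, 54, 2]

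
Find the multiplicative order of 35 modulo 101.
100

101 is prime, so ord(35) divides φ(101) = 100.
Divisors of 100: 1, 2, 4, 5, 10, 20, 25, 50, 100.
Repeated squaring: 35^1 ≡ 35, 35^2 ≡ 13, 35^4 ≡ 68, 35^8 ≡ 79, 35^16 ≡ 80, 35^32 ≡ 37, 35^64 ≡ 56 (mod 101).
Test 35^d mod 101 for each divisor d in increasing order:
35^1 ≡ 35
35^2 ≡ 13
35^4 ≡ 68
35^5 = 35^4·35^1 ≡ 57
35^10 = 35^8·35^2 ≡ 17
35^20 = 35^16·35^4 ≡ 87
35^25 = 35^16·35^8·35^1 ≡ 10
35^50 = 35^32·35^16·35^2 ≡ 100
35^100 = 35^64·35^32·35^4 ≡ 1  ← first divisor giving 1
The order is 100.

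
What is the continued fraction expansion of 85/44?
[1; 1, 13, 1, 2]

Euclidean algorithm steps:
85 = 1 × 44 + 41
44 = 1 × 41 + 3
41 = 13 × 3 + 2
3 = 1 × 2 + 1
2 = 2 × 1 + 0
Continued fraction: [1; 1, 13, 1, 2]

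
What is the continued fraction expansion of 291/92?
[3; 6, 7, 2]

Euclidean algorithm steps:
291 = 3 × 92 + 15
92 = 6 × 15 + 2
15 = 7 × 2 + 1
2 = 2 × 1 + 0
Continued fraction: [3; 6, 7, 2]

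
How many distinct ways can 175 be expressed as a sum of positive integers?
435157697830

p(n) counts ways to write n as a sum of positive integers (order ignored).
Euler's pentagonal recurrence: p(k) = p(k-1) + p(k-2) - p(k-5) - p(k-7) + p(k-12) + p(k-15) - ... (offsets j(3j∓1)/2, signs ++--, p(0)=1, p(<0)=0).
DP table for k = 0..174: p(0)=1, p(1)=1, p(2)=2, p(3)=3, p(4)=5, p(5)=7, p(6)=11, p(7)=15, p(8)=22, p(9)=30, p(10)=42, p(11)=56, p(12)=77, p(13)=101, p(14)=135, p(15)=176, p(16)=231, p(17)=297, p(18)=385, p(19)=490, p(20)=627, p(21)=792, p(22)=1002, p(23)=1255, p(24)=1575, p(25)=1958, p(26)=2436, p(27)=3010, p(28)=3718, p(29)=4565, p(30)=5604, p(31)=6842, p(32)=8349, p(33)=10143, p(34)=12310, p(35)=14883, p(36)=17977, p(37)=21637, p(38)=26015, p(39)=31185, p(40)=37338, p(41)=44583, p(42)=53174, p(43)=63261, p(44)=75175, p(45)=89134, p(46)=105558, p(47)=124754, p(48)=147273, p(49)=173525, p(50)=204226, p(51)=239943, p(52)=281589, p(53)=329931, p(54)=386155, p(55)=451276, p(56)=526823, p(57)=614154, p(58)=715220, p(59)=831820, p(60)=966467, p(61)=1121505, p(62)=1300156, p(63)=1505499, p(64)=1741630, p(65)=2012558, p(66)=2323520, p(67)=2679689, p(68)=3087735, p(69)=3554345, p(70)=4087968, p(71)=4697205, p(72)=5392783, p(73)=6185689, p(74)=7089500, p(75)=8118264, p(76)=9289091, p(77)=10619863, p(78)=12132164, p(79)=13848650, p(80)=15796476, p(81)=18004327, p(82)=20506255, p(83)=23338469, p(84)=26543660, p(85)=30167357, p(86)=34262962, p(87)=38887673, p(88)=44108109, p(89)=49995925, p(90)=56634173, p(91)=64112359, p(92)=72533807, p(93)=82010177, p(94)=92669720, p(95)=104651419, p(96)=118114304, p(97)=133230930, p(98)=150198136, p(99)=169229875, p(100)=190569292, p(101)=214481126, p(102)=241265379, p(103)=271248950, p(104)=304801365, p(105)=342325709, p(106)=384276336, p(107)=431149389, p(108)=483502844, p(109)=541946240, p(110)=607163746, p(111)=679903203, p(112)=761002156, p(113)=851376628, p(114)=952050665, p(115)=1064144451, p(116)=1188908248, p(117)=1327710076, p(118)=1482074143, p(119)=1653668665, p(120)=1844349560, p(121)=2056148051, p(122)=2291320912, p(123)=2552338241, p(124)=2841940500, p(125)=3163127352, p(126)=3519222692, p(127)=3913864295, p(128)=4351078600, p(129)=4835271870, p(130)=5371315400, p(131)=5964539504, p(132)=6620830889, p(133)=7346629512, p(134)=8149040695, p(135)=9035836076, p(136)=10015581680, p(137)=11097645016, p(138)=12292341831, p(139)=13610949895, p(140)=15065878135, p(141)=16670689208, p(142)=18440293320, p(143)=20390982757, p(144)=22540654445, p(145)=24908858009, p(146)=27517052599, p(147)=30388671978, p(148)=33549419497, p(149)=37027355200, p(150)=40853235313, p(151)=45060624582, p(152)=49686288421, p(153)=54770336324, p(154)=60356673280, p(155)=66493182097, p(156)=73232243759, p(157)=80630964769, p(158)=88751778802, p(159)=97662728555, p(160)=107438159466, p(161)=118159068427, p(162)=129913904637, p(163)=142798995930, p(164)=156919475295, p(165)=172389800255, p(166)=189334822579, p(167)=207890420102, p(168)=228204732751, p(169)=250438925115, p(170)=274768617130, p(171)=301384802048, p(172)=330495499613, p(173)=362326859895, p(174)=397125074750.
Final step: p(175) = p(174) + p(173) - p(170) - p(168) + p(163) + p(160) - p(153) - p(149) + p(140) + p(135) - p(124) - p(118) + p(105) + p(98) - p(83) - p(75) + p(58) + p(49) - p(30) - p(20)
= 397125074750 + 362326859895 - 274768617130 - 228204732751 + 142798995930 + 107438159466 - 54770336324 - 37027355200 + 15065878135 + 9035836076 - 2841940500 - 1482074143 + 342325709 + 150198136 - 23338469 - 8118264 + 715220 + 173525 - 5604 - 627
= 435157697830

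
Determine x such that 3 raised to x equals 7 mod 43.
35

Baby-step giant-step with step n = ⌈√43⌉ = 7.
Baby steps 3^j mod 43 (j:value) for j=0..6: 0:1, 1:3, 2:9, 3:27, 4:38, 5:28, 6:41.
Giant-step multiplier: 3^(-7) ≡ 3^(42-7) = 3^35 ≡ 7 (mod 43).
Giant steps γ_i = 7·7^i mod 43: γ_0=7, γ_1=6, γ_2=42, γ_3=36, γ_4=37, γ_5=1 (in table at j=0).
x = i·n + j = 5·7 + 0 = 35.
Check: 3^35 ≡ 7 (mod 43).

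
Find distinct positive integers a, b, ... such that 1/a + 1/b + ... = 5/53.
1/11 + 1/292 + 1/170236

Greedy algorithm:
5/53: ceiling(53/5) = 11, use 1/11
2/583: ceiling(583/2) = 292, use 1/292
1/170236: ceiling(170236/1) = 170236, use 1/170236
Result: 5/53 = 1/11 + 1/292 + 1/170236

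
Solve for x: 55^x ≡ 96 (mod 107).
61

Baby-step giant-step with step n = ⌈√107⌉ = 11.
Baby steps 55^j mod 107 (j:value) for j=0..10: 0:1, 1:55, 2:29, 3:97, 4:92, 5:31, 6:100, 7:43, 8:11, 9:70, 10:105.
Giant-step multiplier: 55^(-11) ≡ 55^(106-11) = 55^95 ≡ 71 (mod 107).
Giant steps γ_i = 96·71^i mod 107: γ_0=96, γ_1=75, γ_2=82, γ_3=44, γ_4=21, γ_5=100 (in table at j=6).
x = i·n + j = 5·11 + 6 = 61.
Check: 55^61 ≡ 96 (mod 107).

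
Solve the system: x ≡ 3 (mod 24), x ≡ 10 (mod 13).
75

Using Chinese Remainder Theorem:
M = 24 × 13 = 312
M1 = 13, M2 = 24
y1 = 13^(-1) mod 24 = 13
y2 = 24^(-1) mod 13 = 6
x = (3×13×13 + 10×24×6) mod 312 = 75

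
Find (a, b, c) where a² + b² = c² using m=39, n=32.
(497, 2496, 2545)

Euclid's formula: a = m² - n², b = 2mn, c = m² + n²
m = 39, n = 32
a = 39² - 32² = 1521 - 1024 = 497
b = 2 × 39 × 32 = 2496
c = 39² + 32² = 1521 + 1024 = 2545
Verification: 497² + 2496² = 247009 + 6230016 = 6477025 = 2545² ✓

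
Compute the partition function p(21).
792

p(n) counts ways to write n as a sum of positive integers (order ignored).
Euler's pentagonal recurrence: p(k) = p(k-1) + p(k-2) - p(k-5) - p(k-7) + p(k-12) + p(k-15) - ... (offsets j(3j∓1)/2, signs ++--, p(0)=1, p(<0)=0).
DP table for k = 0..20: p(0)=1, p(1)=1, p(2)=2, p(3)=3, p(4)=5, p(5)=7, p(6)=11, p(7)=15, p(8)=22, p(9)=30, p(10)=42, p(11)=56, p(12)=77, p(13)=101, p(14)=135, p(15)=176, p(16)=231, p(17)=297, p(18)=385, p(19)=490, p(20)=627.
Final step: p(21) = p(20) + p(19) - p(16) - p(14) + p(9) + p(6)
= 627 + 490 - 231 - 135 + 30 + 11
= 792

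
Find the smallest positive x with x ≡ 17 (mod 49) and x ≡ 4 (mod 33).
1291

Using Chinese Remainder Theorem:
M = 49 × 33 = 1617
M1 = 33, M2 = 49
y1 = 33^(-1) mod 49 = 3
y2 = 49^(-1) mod 33 = 31
x = (17×33×3 + 4×49×31) mod 1617 = 1291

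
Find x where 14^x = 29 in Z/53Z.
10

Baby-step giant-step with step n = ⌈√53⌉ = 8.
Baby steps 14^j mod 53 (j:value) for j=0..7: 0:1, 1:14, 2:37, 3:41, 4:44, 5:33, 6:38, 7:2.
Giant-step multiplier: 14^(-8) ≡ 14^(52-8) = 14^44 ≡ 36 (mod 53).
Giant steps γ_i = 29·36^i mod 53: γ_0=29, γ_1=37 (in table at j=2).
x = i·n + j = 1·8 + 2 = 10.
Check: 14^10 ≡ 29 (mod 53).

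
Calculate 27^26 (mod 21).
15

Repeated squaring. Binary of 26 = 11010.
27^1 ≡ 6 (mod 21); 27^2 ≡ 15 (mod 21); 27^4 ≡ 15 (mod 21); 27^8 ≡ 15 (mod 21); 27^16 ≡ 15 (mod 21)
27^26 = 27^2 × 27^8 × 27^16 ≡ 15 (mod 21)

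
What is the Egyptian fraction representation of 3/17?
1/6 + 1/102

Greedy algorithm:
3/17: ceiling(17/3) = 6, use 1/6
1/102: ceiling(102/1) = 102, use 1/102
Result: 3/17 = 1/6 + 1/102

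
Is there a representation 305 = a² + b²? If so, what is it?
4² + 17² (a=4, b=17)

Factorization: 305 = 5 × 61
By Fermat: n is sum of two squares iff every prime p ≡ 3 (mod 4) appears to even power.
All primes ≡ 3 (mod 4) appear to even power.
Search a = 0, 1, 2, … for 305 - a² a perfect square: first hit at a = 4: 305 - 16 = 289 = 17².
305 = 4² + 17² = 16 + 289 ✓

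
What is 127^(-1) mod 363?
343

gcd(127, 363) = 1, so the inverse exists.
Extended Euclidean algorithm on (363, 127):
363 = 2 × 127 + 109  ⟹  109 = (1)·363 + (-2)·127
127 = 1 × 109 + 18  ⟹  18 = (-1)·363 + (3)·127
109 = 6 × 18 + 1  ⟹  1 = (7)·363 + (-20)·127
So (-20)·127 ≡ 1 (mod 363), i.e. 127^(-1) ≡ -20 ≡ 343 (mod 363).
Check: 127 × 343 = 43561 ≡ 1 (mod 363)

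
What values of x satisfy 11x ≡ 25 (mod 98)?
x ≡ 29 (mod 98)

gcd(11, 98) = 1, which divides 25, so solutions exist.
Find 11^(-1) mod 98 by the extended Euclidean algorithm:
98 = 8 × 11 + 10  ⟹  10 = (1)·98 + (-8)·11
11 = 1 × 10 + 1  ⟹  1 = (-1)·98 + (9)·11
So (9)·11 ≡ 1 (mod 98), i.e. 11^(-1) ≡ 9 (mod 98).
x ≡ 9 × 25 = 225 ≡ 29 (mod 98).
Check: 11 × 29 = 319 ≡ 25 (mod 98).
Unique solution: x ≡ 29 (mod 98)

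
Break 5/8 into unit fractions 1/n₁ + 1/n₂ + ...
1/2 + 1/8

Greedy algorithm:
5/8: ceiling(8/5) = 2, use 1/2
1/8: ceiling(8/1) = 8, use 1/8
Result: 5/8 = 1/2 + 1/8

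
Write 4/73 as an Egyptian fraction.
1/19 + 1/463 + 1/321091 + 1/206198539471

Greedy algorithm:
4/73: ceiling(73/4) = 19, use 1/19
3/1387: ceiling(1387/3) = 463, use 1/463
2/642181: ceiling(642181/2) = 321091, use 1/321091
1/206198539471: ceiling(206198539471/1) = 206198539471, use 1/206198539471
Result: 4/73 = 1/19 + 1/463 + 1/321091 + 1/206198539471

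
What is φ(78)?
24

78 = 2 × 3 × 13
φ(n) = n × ∏(1 - 1/p) for each prime p dividing n
φ(78) = 78 × (1 - 1/2) × (1 - 1/3) × (1 - 1/13) = 24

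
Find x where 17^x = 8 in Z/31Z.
6

Baby-step giant-step with step n = ⌈√31⌉ = 6.
Baby steps 17^j mod 31 (j:value) for j=0..5: 0:1, 1:17, 2:10, 3:15, 4:7, 5:26.
Giant-step multiplier: 17^(-6) ≡ 17^(30-6) = 17^24 ≡ 4 (mod 31).
Giant steps γ_i = 8·4^i mod 31: γ_0=8, γ_1=1 (in table at j=0).
x = i·n + j = 1·6 + 0 = 6.
Check: 17^6 ≡ 8 (mod 31).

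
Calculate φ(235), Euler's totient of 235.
184

235 = 5 × 47
φ(n) = n × ∏(1 - 1/p) for each prime p dividing n
φ(235) = 235 × (1 - 1/5) × (1 - 1/47) = 184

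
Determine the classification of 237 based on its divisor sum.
deficient

Proper divisors of 237: sum = 1 + 3 + 79 = 83
Since 83 < 237, 237 is deficient.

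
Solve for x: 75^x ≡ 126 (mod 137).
58

Baby-step giant-step with step n = ⌈√137⌉ = 12.
Baby steps 75^j mod 137 (j:value) for j=0..11: 0:1, 1:75, 2:8, 3:52, 4:64, 5:5, 6:101, 7:40, 8:123, 9:46, 10:25, 11:94.
Giant-step multiplier: 75^(-12) ≡ 75^(136-12) = 75^124 ≡ 87 (mod 137).
Giant steps γ_i = 126·87^i mod 137: γ_0=126, γ_1=2, γ_2=37, γ_3=68, γ_4=25 (in table at j=10).
x = i·n + j = 4·12 + 10 = 58.
Check: 75^58 ≡ 126 (mod 137).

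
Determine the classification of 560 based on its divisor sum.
abundant

Proper divisors of 560: sum = 1 + 2 + 4 + 5 + 7 + 8 + 10 + 14 + ... + 80 + 112 + 140 + 280 (19 divisors) = 928
Since 928 > 560, 560 is abundant.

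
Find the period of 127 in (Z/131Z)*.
130

131 is prime, so ord(127) divides φ(131) = 130.
Divisors of 130: 1, 2, 5, 10, 13, 26, 65, 130.
Repeated squaring: 127^1 ≡ 127, 127^2 ≡ 16, 127^4 ≡ 125, 127^8 ≡ 36, 127^16 ≡ 117, 127^32 ≡ 65, 127^64 ≡ 33, 127^128 ≡ 41 (mod 131).
Test 127^d mod 131 for each divisor d in increasing order:
127^1 ≡ 127
127^2 ≡ 16
127^5 = 127^4·127^1 ≡ 24
127^10 = 127^8·127^2 ≡ 52
127^13 = 127^8·127^4·127^1 ≡ 78
127^26 = 127^16·127^8·127^2 ≡ 58
127^65 = 127^64·127^1 ≡ 130
127^130 = 127^128·127^2 ≡ 1  ← first divisor giving 1
The order is 130.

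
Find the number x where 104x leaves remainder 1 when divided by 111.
95

gcd(104, 111) = 1, so the inverse exists.
Extended Euclidean algorithm on (111, 104):
111 = 1 × 104 + 7  ⟹  7 = (1)·111 + (-1)·104
104 = 14 × 7 + 6  ⟹  6 = (-14)·111 + (15)·104
7 = 1 × 6 + 1  ⟹  1 = (15)·111 + (-16)·104
So (-16)·104 ≡ 1 (mod 111), i.e. 104^(-1) ≡ -16 ≡ 95 (mod 111).
Check: 104 × 95 = 9880 ≡ 1 (mod 111)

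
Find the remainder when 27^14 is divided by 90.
9

Repeated squaring. Binary of 14 = 1110.
27^1 ≡ 27 (mod 90); 27^2 ≡ 9 (mod 90); 27^4 ≡ 81 (mod 90); 27^8 ≡ 81 (mod 90)
27^14 = 27^2 × 27^4 × 27^8 ≡ 9 (mod 90)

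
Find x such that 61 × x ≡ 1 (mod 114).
43

gcd(61, 114) = 1, so the inverse exists.
Extended Euclidean algorithm on (114, 61):
114 = 1 × 61 + 53  ⟹  53 = (1)·114 + (-1)·61
61 = 1 × 53 + 8  ⟹  8 = (-1)·114 + (2)·61
53 = 6 × 8 + 5  ⟹  5 = (7)·114 + (-13)·61
8 = 1 × 5 + 3  ⟹  3 = (-8)·114 + (15)·61
5 = 1 × 3 + 2  ⟹  2 = (15)·114 + (-28)·61
3 = 1 × 2 + 1  ⟹  1 = (-23)·114 + (43)·61
So (43)·61 ≡ 1 (mod 114), i.e. 61^(-1) ≡ 43 (mod 114).
Check: 61 × 43 = 2623 ≡ 1 (mod 114)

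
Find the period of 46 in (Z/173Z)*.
172

173 is prime, so ord(46) divides φ(173) = 172.
Divisors of 172: 1, 2, 4, 43, 86, 172.
Repeated squaring: 46^1 ≡ 46, 46^2 ≡ 40, 46^4 ≡ 43, 46^8 ≡ 119, 46^16 ≡ 148, 46^32 ≡ 106, 46^64 ≡ 164, 46^128 ≡ 81 (mod 173).
Test 46^d mod 173 for each divisor d in increasing order:
46^1 ≡ 46
46^2 ≡ 40
46^4 ≡ 43
46^43 = 46^32·46^8·46^2·46^1 ≡ 80
46^86 = 46^64·46^16·46^4·46^2 ≡ 172
46^172 = 46^128·46^32·46^8·46^4 ≡ 1  ← first divisor giving 1
The order is 172.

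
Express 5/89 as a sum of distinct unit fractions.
1/18 + 1/1602

Greedy algorithm:
5/89: ceiling(89/5) = 18, use 1/18
1/1602: ceiling(1602/1) = 1602, use 1/1602
Result: 5/89 = 1/18 + 1/1602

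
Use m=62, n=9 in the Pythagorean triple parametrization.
(3763, 1116, 3925)

Euclid's formula: a = m² - n², b = 2mn, c = m² + n²
m = 62, n = 9
a = 62² - 9² = 3844 - 81 = 3763
b = 2 × 62 × 9 = 1116
c = 62² + 9² = 3844 + 81 = 3925
Verification: 3763² + 1116² = 14160169 + 1245456 = 15405625 = 3925² ✓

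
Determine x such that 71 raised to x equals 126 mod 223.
134

Baby-step giant-step with step n = ⌈√223⌉ = 15.
Baby steps 71^j mod 223 (j:value) for j=0..14: 0:1, 1:71, 2:135, 3:219, 4:162, 5:129, 6:16, 7:21, 8:153, 9:159, 10:139, 11:57, 12:33, 13:113, 14:218.
Giant-step multiplier: 71^(-15) ≡ 71^(222-15) = 71^207 ≡ 174 (mod 223).
Giant steps γ_i = 126·174^i mod 223: γ_0=126, γ_1=70, γ_2=138, γ_3=151, γ_4=183, γ_5=176, γ_6=73, γ_7=214, γ_8=218 (in table at j=14).
x = i·n + j = 8·15 + 14 = 134.
Check: 71^134 ≡ 126 (mod 223).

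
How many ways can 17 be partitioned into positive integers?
297

p(n) counts ways to write n as a sum of positive integers (order ignored).
Euler's pentagonal recurrence: p(k) = p(k-1) + p(k-2) - p(k-5) - p(k-7) + p(k-12) + p(k-15) - ... (offsets j(3j∓1)/2, signs ++--, p(0)=1, p(<0)=0).
DP table for k = 0..16: p(0)=1, p(1)=1, p(2)=2, p(3)=3, p(4)=5, p(5)=7, p(6)=11, p(7)=15, p(8)=22, p(9)=30, p(10)=42, p(11)=56, p(12)=77, p(13)=101, p(14)=135, p(15)=176, p(16)=231.
Final step: p(17) = p(16) + p(15) - p(12) - p(10) + p(5) + p(2)
= 231 + 176 - 77 - 42 + 7 + 2
= 297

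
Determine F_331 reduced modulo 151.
104

Matrix identity: Q^n = [[F_(n+1), F_n], [F_n, F_(n-1)]] with Q = [[1,1],[1,0]].
n = 331 = 101001011₂. Square-and-multiply, entries mod 151:
Q^1 = [[1,1],[1,0]]
Q^2 = (Q^1)² = [[2,1],[1,1]]
Q^5 = (Q^2)²·Q = [[8,5],[5,3]]
Q^10 = (Q^5)² = [[89,55],[55,34]]
Q^20 = (Q^10)² = [[74,121],[121,104]]
Q^41 = (Q^20)²·Q = [[130,34],[34,96]]
Q^82 = (Q^41)² = [[87,134],[134,104]]
Q^165 = (Q^82)²·Q = [[81,6],[6,75]]
Q^331 = (Q^165)²·Q = [[134,104],[104,30]]
F_331 mod 151 = Q^331[0][1] = 104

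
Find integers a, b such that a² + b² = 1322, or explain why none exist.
19² + 31² (a=19, b=31)

Factorization: 1322 = 2 × 661
By Fermat: n is sum of two squares iff every prime p ≡ 3 (mod 4) appears to even power.
All primes ≡ 3 (mod 4) appear to even power.
Search a = 0, 1, 2, … for 1322 - a² a perfect square: first hit at a = 19: 1322 - 361 = 961 = 31².
1322 = 19² + 31² = 361 + 961 ✓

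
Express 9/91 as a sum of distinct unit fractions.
1/11 + 1/126 + 1/18018

Greedy algorithm:
9/91: ceiling(91/9) = 11, use 1/11
8/1001: ceiling(1001/8) = 126, use 1/126
1/18018: ceiling(18018/1) = 18018, use 1/18018
Result: 9/91 = 1/11 + 1/126 + 1/18018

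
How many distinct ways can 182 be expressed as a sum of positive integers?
819876908323

p(n) counts ways to write n as a sum of positive integers (order ignored).
Euler's pentagonal recurrence: p(k) = p(k-1) + p(k-2) - p(k-5) - p(k-7) + p(k-12) + p(k-15) - ... (offsets j(3j∓1)/2, signs ++--, p(0)=1, p(<0)=0).
DP table for k = 0..181: p(0)=1, p(1)=1, p(2)=2, p(3)=3, p(4)=5, p(5)=7, p(6)=11, p(7)=15, p(8)=22, p(9)=30, p(10)=42, p(11)=56, p(12)=77, p(13)=101, p(14)=135, p(15)=176, p(16)=231, p(17)=297, p(18)=385, p(19)=490, p(20)=627, p(21)=792, p(22)=1002, p(23)=1255, p(24)=1575, p(25)=1958, p(26)=2436, p(27)=3010, p(28)=3718, p(29)=4565, p(30)=5604, p(31)=6842, p(32)=8349, p(33)=10143, p(34)=12310, p(35)=14883, p(36)=17977, p(37)=21637, p(38)=26015, p(39)=31185, p(40)=37338, p(41)=44583, p(42)=53174, p(43)=63261, p(44)=75175, p(45)=89134, p(46)=105558, p(47)=124754, p(48)=147273, p(49)=173525, p(50)=204226, p(51)=239943, p(52)=281589, p(53)=329931, p(54)=386155, p(55)=451276, p(56)=526823, p(57)=614154, p(58)=715220, p(59)=831820, p(60)=966467, p(61)=1121505, p(62)=1300156, p(63)=1505499, p(64)=1741630, p(65)=2012558, p(66)=2323520, p(67)=2679689, p(68)=3087735, p(69)=3554345, p(70)=4087968, p(71)=4697205, p(72)=5392783, p(73)=6185689, p(74)=7089500, p(75)=8118264, p(76)=9289091, p(77)=10619863, p(78)=12132164, p(79)=13848650, p(80)=15796476, p(81)=18004327, p(82)=20506255, p(83)=23338469, p(84)=26543660, p(85)=30167357, p(86)=34262962, p(87)=38887673, p(88)=44108109, p(89)=49995925, p(90)=56634173, p(91)=64112359, p(92)=72533807, p(93)=82010177, p(94)=92669720, p(95)=104651419, p(96)=118114304, p(97)=133230930, p(98)=150198136, p(99)=169229875, p(100)=190569292, p(101)=214481126, p(102)=241265379, p(103)=271248950, p(104)=304801365, p(105)=342325709, p(106)=384276336, p(107)=431149389, p(108)=483502844, p(109)=541946240, p(110)=607163746, p(111)=679903203, p(112)=761002156, p(113)=851376628, p(114)=952050665, p(115)=1064144451, p(116)=1188908248, p(117)=1327710076, p(118)=1482074143, p(119)=1653668665, p(120)=1844349560, p(121)=2056148051, p(122)=2291320912, p(123)=2552338241, p(124)=2841940500, p(125)=3163127352, p(126)=3519222692, p(127)=3913864295, p(128)=4351078600, p(129)=4835271870, p(130)=5371315400, p(131)=5964539504, p(132)=6620830889, p(133)=7346629512, p(134)=8149040695, p(135)=9035836076, p(136)=10015581680, p(137)=11097645016, p(138)=12292341831, p(139)=13610949895, p(140)=15065878135, p(141)=16670689208, p(142)=18440293320, p(143)=20390982757, p(144)=22540654445, p(145)=24908858009, p(146)=27517052599, p(147)=30388671978, p(148)=33549419497, p(149)=37027355200, p(150)=40853235313, p(151)=45060624582, p(152)=49686288421, p(153)=54770336324, p(154)=60356673280, p(155)=66493182097, p(156)=73232243759, p(157)=80630964769, p(158)=88751778802, p(159)=97662728555, p(160)=107438159466, p(161)=118159068427, p(162)=129913904637, p(163)=142798995930, p(164)=156919475295, p(165)=172389800255, p(166)=189334822579, p(167)=207890420102, p(168)=228204732751, p(169)=250438925115, p(170)=274768617130, p(171)=301384802048, p(172)=330495499613, p(173)=362326859895, p(174)=397125074750, p(175)=435157697830, p(176)=476715857290, p(177)=522115831195, p(178)=571701605655, p(179)=625846753120, p(180)=684957390936, p(181)=749474411781.
Final step: p(182) = p(181) + p(180) - p(177) - p(175) + p(170) + p(167) - p(160) - p(156) + p(147) + p(142) - p(131) - p(125) + p(112) + p(105) - p(90) - p(82) + p(65) + p(56) - p(37) - p(27) + p(6)
= 749474411781 + 684957390936 - 522115831195 - 435157697830 + 274768617130 + 207890420102 - 107438159466 - 73232243759 + 30388671978 + 18440293320 - 5964539504 - 3163127352 + 761002156 + 342325709 - 56634173 - 20506255 + 2012558 + 526823 - 21637 - 3010 + 11
= 819876908323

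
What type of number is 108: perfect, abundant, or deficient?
abundant

Proper divisors of 108: sum = 1 + 2 + 3 + 4 + 6 + 9 + 12 + 18 + 27 + 36 + 54 = 172
Since 172 > 108, 108 is abundant.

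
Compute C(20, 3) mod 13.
9

Using Lucas' theorem:
Write n=20 and k=3 in base 13:
n in base 13: [1, 7]
k in base 13: [0, 3]
C(20,3) mod 13 = ∏ C(n_i, k_i) mod 13
Digit binomials (mod 13): C(1,0) = 1; C(7,3) = 35 ≡ 9
Product: 1 × 9 = 9 ≡ 9 (mod 13)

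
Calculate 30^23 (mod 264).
72

Repeated squaring. Binary of 23 = 10111.
30^1 ≡ 30 (mod 264); 30^2 ≡ 108 (mod 264); 30^4 ≡ 48 (mod 264); 30^8 ≡ 192 (mod 264); 30^16 ≡ 168 (mod 264)
30^23 = 30^1 × 30^2 × 30^4 × 30^16 ≡ 72 (mod 264)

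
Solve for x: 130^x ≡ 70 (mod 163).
11

Baby-step giant-step with step n = ⌈√163⌉ = 13.
Baby steps 130^j mod 163 (j:value) for j=0..12: 0:1, 1:130, 2:111, 3:86, 4:96, 5:92, 6:61, 7:106, 8:88, 9:30, 10:151, 11:70, 12:135.
h = 70 is already in the table at j=11, so x = 11.
Check: 130^11 ≡ 70 (mod 163).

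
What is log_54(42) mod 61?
44

Baby-step giant-step with step n = ⌈√61⌉ = 8.
Baby steps 54^j mod 61 (j:value) for j=0..7: 0:1, 1:54, 2:49, 3:23, 4:22, 5:29, 6:41, 7:18.
Giant-step multiplier: 54^(-8) ≡ 54^(60-8) = 54^52 ≡ 15 (mod 61).
Giant steps γ_i = 42·15^i mod 61: γ_0=42, γ_1=20, γ_2=56, γ_3=47, γ_4=34, γ_5=22 (in table at j=4).
x = i·n + j = 5·8 + 4 = 44.
Check: 54^44 ≡ 42 (mod 61).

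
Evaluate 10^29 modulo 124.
28

Repeated squaring. Binary of 29 = 11101.
10^1 ≡ 10 (mod 124); 10^2 ≡ 100 (mod 124); 10^4 ≡ 80 (mod 124); 10^8 ≡ 76 (mod 124); 10^16 ≡ 72 (mod 124)
10^29 = 10^1 × 10^4 × 10^8 × 10^16 ≡ 28 (mod 124)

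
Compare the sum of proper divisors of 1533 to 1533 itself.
deficient

Proper divisors of 1533: sum = 1 + 3 + 7 + 21 + 73 + 219 + 511 = 835
Since 835 < 1533, 1533 is deficient.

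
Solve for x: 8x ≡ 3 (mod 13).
x ≡ 2 (mod 13)

gcd(8, 13) = 1, which divides 3, so solutions exist.
Find 8^(-1) mod 13 by the extended Euclidean algorithm:
13 = 1 × 8 + 5  ⟹  5 = (1)·13 + (-1)·8
8 = 1 × 5 + 3  ⟹  3 = (-1)·13 + (2)·8
5 = 1 × 3 + 2  ⟹  2 = (2)·13 + (-3)·8
3 = 1 × 2 + 1  ⟹  1 = (-3)·13 + (5)·8
So (5)·8 ≡ 1 (mod 13), i.e. 8^(-1) ≡ 5 (mod 13).
x ≡ 5 × 3 = 15 ≡ 2 (mod 13).
Check: 8 × 2 = 16 ≡ 3 (mod 13).
Unique solution: x ≡ 2 (mod 13)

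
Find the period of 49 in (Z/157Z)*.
26

157 is prime, so ord(49) divides φ(157) = 156.
Divisors of 156: 1, 2, 3, 4, 6, 12, 13, 26, 39, 52, 78, 156.
Repeated squaring: 49^1 ≡ 49, 49^2 ≡ 46, 49^4 ≡ 75, 49^8 ≡ 130, 49^16 ≡ 101, 49^32 ≡ 153, 49^64 ≡ 16, 49^128 ≡ 99 (mod 157).
Test 49^d mod 157 for each divisor d in increasing order:
49^1 ≡ 49
49^2 ≡ 46
49^3 = 49^2·49^1 ≡ 56
49^4 ≡ 75
49^6 = 49^4·49^2 ≡ 153
49^12 = 49^8·49^4 ≡ 16
49^13 = 49^8·49^4·49^1 ≡ 156
49^26 = 49^16·49^8·49^2 ≡ 1  ← first divisor giving 1
The order is 26.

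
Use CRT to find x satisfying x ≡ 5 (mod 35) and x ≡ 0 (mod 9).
180

Using Chinese Remainder Theorem:
M = 35 × 9 = 315
M1 = 9, M2 = 35
y1 = 9^(-1) mod 35 = 4
y2 = 35^(-1) mod 9 = 8
x = (5×9×4 + 0×35×8) mod 315 = 180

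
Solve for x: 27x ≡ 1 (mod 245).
118

gcd(27, 245) = 1, so the inverse exists.
Extended Euclidean algorithm on (245, 27):
245 = 9 × 27 + 2  ⟹  2 = (1)·245 + (-9)·27
27 = 13 × 2 + 1  ⟹  1 = (-13)·245 + (118)·27
So (118)·27 ≡ 1 (mod 245), i.e. 27^(-1) ≡ 118 (mod 245).
Check: 27 × 118 = 3186 ≡ 1 (mod 245)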